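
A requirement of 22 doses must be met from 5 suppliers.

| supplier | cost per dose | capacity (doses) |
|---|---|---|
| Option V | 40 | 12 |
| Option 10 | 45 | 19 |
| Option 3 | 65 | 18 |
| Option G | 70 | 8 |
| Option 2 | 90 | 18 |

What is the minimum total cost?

Cheapest first:
Option V (40): use full 12 → 10 doses to go.
Option 10 at 45: take 10 of its 19 → requirement met.
Option 3, Option G, Option 2: unused.
Cost = 12×40 + 10×45 = 930.

930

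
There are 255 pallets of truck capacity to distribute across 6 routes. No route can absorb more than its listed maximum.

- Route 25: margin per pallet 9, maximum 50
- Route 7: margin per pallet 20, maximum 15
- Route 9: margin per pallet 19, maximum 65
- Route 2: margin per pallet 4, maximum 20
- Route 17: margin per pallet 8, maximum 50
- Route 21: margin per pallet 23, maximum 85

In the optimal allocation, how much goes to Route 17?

40

Highest margin per pallet first: Route 21 23 > Route 7 20 > Route 9 19 > Route 25 9 > Route 17 8 > Route 2 4.
Route 21 takes 85 to reach its cap of 85 → 170 left.
Route 7: +15 to 15 (cap) → 155 left.
Route 9 takes 65 to reach its cap of 65 → 90 left.
Route 25: +50 to 50 (cap) → 40 left.
Route 17 has room for 50 but only 40 remain, so it gets 40.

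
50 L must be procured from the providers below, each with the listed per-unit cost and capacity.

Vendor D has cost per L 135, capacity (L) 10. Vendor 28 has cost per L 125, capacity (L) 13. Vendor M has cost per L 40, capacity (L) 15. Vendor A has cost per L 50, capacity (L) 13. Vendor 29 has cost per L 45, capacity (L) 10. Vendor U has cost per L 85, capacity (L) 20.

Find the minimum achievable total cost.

Cheapest first:
Take 15 from Vendor M at 40 ; need 35 more.
Vendor 29 at 45: take all 10 L ; 25 still needed.
Vendor A (50): use full 13 ; 12 L to go.
Vendor U (85): take the remaining 12 ; done.
Vendor 28, Vendor D: unused.
Cost = 15×40 + 10×45 + 13×50 + 12×85 = 2720.

2720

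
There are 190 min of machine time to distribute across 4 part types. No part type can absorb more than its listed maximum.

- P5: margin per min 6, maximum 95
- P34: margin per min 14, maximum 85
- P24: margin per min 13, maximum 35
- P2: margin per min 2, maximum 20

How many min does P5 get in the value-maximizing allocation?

70

Highest margin per min first: P34 14 > P24 13 > P5 6 > P2 2.
P34 takes 85 to reach its cap of 85 → 105 left.
Give P24 35 to hit its cap of 35 → 70 left.
Only 70 left; P5 takes them to reach 70.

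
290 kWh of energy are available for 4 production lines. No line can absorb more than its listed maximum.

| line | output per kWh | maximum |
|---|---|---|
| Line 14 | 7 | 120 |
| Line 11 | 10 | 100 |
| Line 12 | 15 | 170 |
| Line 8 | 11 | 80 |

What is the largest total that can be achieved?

Order the production lines by output per kWh: Line 12 15 > Line 8 11 > Line 11 10 > Line 14 7.
Line 12 takes 170 to reach its cap of 170 ; 120 left.
Line 8 takes 80 to reach its cap of 80 ; 40 left.
Line 11 has room for 100 but only 40 remain, so it gets 40.
Total = 10×40 + 15×170 + 11×80 = 3830.

3830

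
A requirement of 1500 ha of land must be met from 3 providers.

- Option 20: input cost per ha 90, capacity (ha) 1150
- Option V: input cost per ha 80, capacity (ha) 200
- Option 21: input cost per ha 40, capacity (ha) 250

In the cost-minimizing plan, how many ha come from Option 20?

Use providers in increasing cost order.
Take 250 from Option 21 at 40 → need 1250 more.
Take 200 from Option V at 80 → need 1050 more.
Option 20 at 90: take 1050 of its 1150 → requirement met.

1050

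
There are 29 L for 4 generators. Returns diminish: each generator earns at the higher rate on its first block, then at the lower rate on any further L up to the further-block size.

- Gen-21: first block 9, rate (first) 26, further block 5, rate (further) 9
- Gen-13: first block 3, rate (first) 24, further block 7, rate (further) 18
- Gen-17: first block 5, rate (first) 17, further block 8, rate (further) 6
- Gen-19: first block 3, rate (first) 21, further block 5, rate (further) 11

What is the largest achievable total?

602

Rank every tier by rate: Gen-21/tier1 26 > Gen-13/tier1 24 > Gen-19/tier1 21 > Gen-13/tier2 18 > Gen-17/tier1 17 > Gen-19/tier2 11 > Gen-21/tier2 9 > Gen-17/tier2 6.
Gen-21 tier1 at 26: fill all 9 → 20 left.
Gen-13 tier1 at 24: fill all 3 → 17 left.
Fill Gen-19 tier1 block (3 at 21) → 14 left.
Gen-13 tier2 at 18: fill all 7 → 7 left.
Gen-17/tier1 (17): +5 → 2 left.
Gen-19 tier2 at 11: only 2 left, fill 2.
Total = 26×9 + 24×3 + 21×3 + 18×7 + 17×5 + 11×2 = 602.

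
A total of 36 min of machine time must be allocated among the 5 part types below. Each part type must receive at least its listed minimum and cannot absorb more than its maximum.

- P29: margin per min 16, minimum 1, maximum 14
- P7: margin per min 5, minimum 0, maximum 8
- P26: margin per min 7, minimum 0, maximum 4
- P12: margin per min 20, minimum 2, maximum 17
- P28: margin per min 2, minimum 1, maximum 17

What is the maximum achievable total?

594

Meeting every minimum uses 1+0+0+2+1 = 4 min, leaving 32.
Order the part types by margin per min: P12 20 > P29 16 > P26 7 > P7 5 > P28 2.
Give P12 15 more to hit its cap of 17 — 17 left.
Give P29 13 more to hit its cap of 14 — 4 left.
Give P26 4 more to hit its cap of 4 — 0 left.
Total = 16×14 + 7×4 + 20×17 + 2×1 = 594.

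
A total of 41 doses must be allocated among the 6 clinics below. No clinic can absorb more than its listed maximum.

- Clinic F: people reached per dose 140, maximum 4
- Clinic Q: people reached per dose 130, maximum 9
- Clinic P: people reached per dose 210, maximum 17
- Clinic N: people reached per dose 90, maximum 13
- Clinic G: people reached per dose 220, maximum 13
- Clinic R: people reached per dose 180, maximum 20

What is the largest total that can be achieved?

Highest people reached per dose first: Clinic G 220 > Clinic P 210 > Clinic R 180 > Clinic F 140 > Clinic Q 130 > Clinic N 90.
Clinic G: +13 to 13 (cap) → 28 left.
Clinic P: +17 to 17 (cap) → 11 left.
Clinic R: +11 (room for 20) → 11. Pool exhausted.
Total = 210×17 + 220×13 + 180×11 = 8410.

8410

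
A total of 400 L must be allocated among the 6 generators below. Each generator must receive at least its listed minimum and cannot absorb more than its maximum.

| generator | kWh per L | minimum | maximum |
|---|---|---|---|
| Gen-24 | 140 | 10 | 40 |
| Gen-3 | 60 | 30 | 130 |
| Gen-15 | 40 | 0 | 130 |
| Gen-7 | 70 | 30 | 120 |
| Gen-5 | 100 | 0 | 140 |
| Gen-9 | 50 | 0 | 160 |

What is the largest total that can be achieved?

Meeting every minimum uses 10+30+0+30+0+0 = 70 L, leaving 330.
Rank by kWh per L: Gen-24 140 > Gen-5 100 > Gen-7 70 > Gen-3 60 > Gen-9 50 > Gen-15 40.
Give Gen-24 30 more to hit its cap of 40 — 300 left.
Give Gen-5 140 more to hit its cap of 140 — 160 left.
Gen-7: +90 to 120 (cap) — 70 left.
Gen-3: +70 (room for 100) → 100. Pool exhausted.
Total = 140×40 + 60×100 + 70×120 + 100×140 = 34000.

34000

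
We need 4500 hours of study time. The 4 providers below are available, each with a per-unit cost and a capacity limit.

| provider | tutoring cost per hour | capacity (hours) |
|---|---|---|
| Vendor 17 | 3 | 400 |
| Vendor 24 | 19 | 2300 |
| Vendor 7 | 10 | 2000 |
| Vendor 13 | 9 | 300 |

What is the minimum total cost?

Cheapest first:
Take 400 from Vendor 17 at 3 → need 4100 more.
Take 300 from Vendor 13 at 9 → need 3800 more.
Vendor 7 (10): use full 2000 → 1800 hours to go.
Vendor 24 at 19: take 1800 of its 2300 → requirement met.
Cost = 400×3 + 300×9 + 2000×10 + 1800×19 = 58100.

58100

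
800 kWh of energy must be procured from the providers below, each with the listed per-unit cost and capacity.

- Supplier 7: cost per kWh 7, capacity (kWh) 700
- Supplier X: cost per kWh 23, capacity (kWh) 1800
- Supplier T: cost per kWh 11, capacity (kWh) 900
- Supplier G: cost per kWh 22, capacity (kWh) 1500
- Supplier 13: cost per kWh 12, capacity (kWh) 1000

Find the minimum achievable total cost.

6000

Cheapest first:
Supplier 7 (7): use full 700 ; 100 kWh to go.
Take 100 from Supplier T at 11 to finish.
Supplier 13, Supplier G, Supplier X: unused.
Cost = 700×7 + 100×11 = 6000.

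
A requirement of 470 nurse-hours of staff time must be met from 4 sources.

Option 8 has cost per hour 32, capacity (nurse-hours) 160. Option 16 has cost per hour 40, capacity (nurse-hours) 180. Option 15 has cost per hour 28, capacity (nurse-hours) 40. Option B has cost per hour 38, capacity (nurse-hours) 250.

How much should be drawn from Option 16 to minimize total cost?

Fill from the cheapest source first.
Option 15 at 28: take all 40 nurse-hours — 430 still needed.
Option 8 at 32: take all 160 nurse-hours — 270 still needed.
Option B (38): use full 250 — 20 nurse-hours to go.
Option 16 at 40: take 20 of its 180 — requirement met.

20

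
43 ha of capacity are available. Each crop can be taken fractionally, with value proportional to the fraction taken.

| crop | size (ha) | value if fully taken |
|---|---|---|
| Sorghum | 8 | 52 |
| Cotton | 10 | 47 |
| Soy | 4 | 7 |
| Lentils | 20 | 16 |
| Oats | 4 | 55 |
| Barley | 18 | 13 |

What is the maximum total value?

Sort by value density: Oats 55/4≈13.8, Sorghum 52/8≈6.5, Cotton 47/10≈4.7, Soy 7/4≈1.75, Lentils 16/20≈0.8, Barley 13/18≈0.722.
Oats: take in full, 4 ha for value 55 → 39 left.
All 8 ha of Sorghum fit (value 52) → 31 remain.
Cotton: take in full, 10 ha for value 47 → 21 left.
Soy: take in full, 4 ha for value 7 → 17 left.
17 ha left: a 17/20 share of Lentils gives 16×17/20 = 13.6.
Total value = 174.6.

174.6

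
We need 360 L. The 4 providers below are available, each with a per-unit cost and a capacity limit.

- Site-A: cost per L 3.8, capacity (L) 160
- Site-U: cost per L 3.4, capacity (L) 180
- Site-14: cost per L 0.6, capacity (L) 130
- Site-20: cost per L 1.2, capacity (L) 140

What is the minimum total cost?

552

Use providers in increasing cost order.
Site-14 at 0.6: take all 130 L ; 230 still needed.
Site-20 at 1.2: take all 140 L ; 90 still needed.
Site-U (3.4): take the remaining 90 ; done.
Site-A: unused.
Cost = 130×0.6 + 140×1.2 + 90×3.4 = 552.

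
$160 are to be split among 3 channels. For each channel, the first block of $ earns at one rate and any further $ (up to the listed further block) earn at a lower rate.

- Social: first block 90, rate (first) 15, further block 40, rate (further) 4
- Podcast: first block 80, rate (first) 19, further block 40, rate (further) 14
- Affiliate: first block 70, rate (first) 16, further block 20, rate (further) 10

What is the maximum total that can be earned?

Rank every tier by rate: Podcast/T1 19 > Affiliate/T1 16 > Social/T1 15 > Podcast/T2 14 > Affiliate/T2 10 > Social/T2 4.
Fill Podcast T1 block (80 at 19) ; 80 left.
Affiliate/T1 (16): +70 ; 10 left.
10 remain; put them into Social T1 at 15.
Total = 19×80 + 16×70 + 15×10 = 2790.

2790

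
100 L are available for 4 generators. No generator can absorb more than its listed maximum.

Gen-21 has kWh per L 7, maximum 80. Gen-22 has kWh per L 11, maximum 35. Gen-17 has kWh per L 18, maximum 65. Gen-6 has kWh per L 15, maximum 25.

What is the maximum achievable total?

Order the generators by kWh per L: Gen-17 18 > Gen-6 15 > Gen-22 11 > Gen-21 7.
Gen-17 takes 65 to reach its cap of 65 ; 35 left.
Gen-6 takes 25 to reach its cap of 25 ; 10 left.
Gen-22 has room for 35 but only 10 remain, so it gets 10.
Total = 11×10 + 18×65 + 15×25 = 1655.

1655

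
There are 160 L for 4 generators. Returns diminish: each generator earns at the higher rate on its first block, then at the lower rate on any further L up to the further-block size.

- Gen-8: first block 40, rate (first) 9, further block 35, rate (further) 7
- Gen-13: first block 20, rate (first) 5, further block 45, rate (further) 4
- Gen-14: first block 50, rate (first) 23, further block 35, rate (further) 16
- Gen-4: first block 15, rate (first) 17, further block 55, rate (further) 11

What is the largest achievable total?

2615

Rank every tier by rate: Gen-14/tier1 23 > Gen-4/tier1 17 > Gen-14/tier2 16 > Gen-4/tier2 11 > Gen-8/tier1 9 > Gen-8/tier2 7 > Gen-13/tier1 5 > Gen-13/tier2 4.
Gen-14 tier1 at 23: fill all 50 — 110 left.
Gen-4/tier1 (17): +15 — 95 left.
Fill Gen-14 tier2 block (35 at 16) — 60 left.
Fill Gen-4 tier2 block (55 at 11) — 5 left.
5 remain; put them into Gen-8 tier1 at 9.
Total = 23×50 + 17×15 + 16×35 + 11×55 + 9×5 = 2615.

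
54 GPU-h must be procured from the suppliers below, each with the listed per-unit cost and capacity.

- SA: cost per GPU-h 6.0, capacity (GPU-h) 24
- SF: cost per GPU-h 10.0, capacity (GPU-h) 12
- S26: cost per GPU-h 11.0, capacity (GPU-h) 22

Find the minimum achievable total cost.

462

Fill from the cheapest supplier first.
SA (6.0): use full 24 → 30 GPU-h to go.
SF (10.0): use full 12 → 18 GPU-h to go.
Take 18 from S26 at 11.0 to finish.
Cost = 24×6.0 + 12×10.0 + 18×11.0 = 462.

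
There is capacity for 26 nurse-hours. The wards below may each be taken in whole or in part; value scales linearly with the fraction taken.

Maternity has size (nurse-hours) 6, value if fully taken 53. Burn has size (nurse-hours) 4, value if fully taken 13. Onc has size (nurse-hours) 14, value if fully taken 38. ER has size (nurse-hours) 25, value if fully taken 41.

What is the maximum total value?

Best value per unit of size first: Maternity 53/6≈8.83, Burn 13/4≈3.25, Onc 38/14≈2.71, ER 41/25≈1.64.
Maternity: take in full, 6 nurse-hours for value 53 — 20 left.
Take all of Burn (4 nurse-hours, value 13) — 16 nurse-hours left.
Onc: take in full, 14 nurse-hours for value 38 — 2 left.
Only 2 nurse-hours remain; take 2/25 of ER for value 41×2/25 = 3.28.
Total value = 107.28.

107.28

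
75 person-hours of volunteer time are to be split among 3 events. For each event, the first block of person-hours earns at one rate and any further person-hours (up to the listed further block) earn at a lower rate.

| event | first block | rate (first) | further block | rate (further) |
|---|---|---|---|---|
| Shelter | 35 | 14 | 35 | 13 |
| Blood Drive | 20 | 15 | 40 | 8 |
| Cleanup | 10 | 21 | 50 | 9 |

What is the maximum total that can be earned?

1130

Rank every tier by rate: Cleanup/first 21 > Blood Drive/first 15 > Shelter/first 14 > Shelter/second 13 > Cleanup/second 9 > Blood Drive/second 8.
Fill Cleanup first block (10 at 21) ; 65 left.
Fill Blood Drive first block (20 at 15) ; 45 left.
Shelter/first (14): +35 ; 10 left.
10 remain; put them into Shelter second at 13.
Total = 21×10 + 15×20 + 14×35 + 13×10 = 1130.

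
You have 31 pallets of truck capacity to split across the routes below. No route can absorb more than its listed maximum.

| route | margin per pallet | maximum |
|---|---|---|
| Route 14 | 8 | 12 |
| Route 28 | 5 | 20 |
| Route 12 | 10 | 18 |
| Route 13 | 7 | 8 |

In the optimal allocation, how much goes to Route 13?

1

Highest margin per pallet first: Route 12 10 > Route 14 8 > Route 13 7 > Route 28 5.
Give Route 12 18 to hit its cap of 18 — 13 left.
Give Route 14 12 to hit its cap of 12 — 1 left.
Route 13: +1 (room for 8) → 1. Pool exhausted.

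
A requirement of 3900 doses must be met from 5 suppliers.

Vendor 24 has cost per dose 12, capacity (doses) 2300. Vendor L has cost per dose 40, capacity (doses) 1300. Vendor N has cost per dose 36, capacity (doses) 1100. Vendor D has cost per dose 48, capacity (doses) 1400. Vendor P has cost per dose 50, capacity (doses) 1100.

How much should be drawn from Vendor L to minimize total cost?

Cheapest first:
Take 2300 from Vendor 24 at 12 → need 1600 more.
Vendor N (36): use full 1100 → 500 doses to go.
Vendor L (40): take the remaining 500 → done.
Vendor D, Vendor P: unused.

500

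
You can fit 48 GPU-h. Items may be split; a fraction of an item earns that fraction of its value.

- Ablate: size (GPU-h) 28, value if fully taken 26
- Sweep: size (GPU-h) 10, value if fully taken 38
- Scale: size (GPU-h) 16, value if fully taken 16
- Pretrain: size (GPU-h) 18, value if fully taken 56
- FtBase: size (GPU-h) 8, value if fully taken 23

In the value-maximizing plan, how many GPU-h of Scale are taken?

12

Rank by value-to-size ratio: Sweep 38/10≈3.8, Pretrain 56/18≈3.11, FtBase 23/8≈2.88, Scale 16/16≈1, Ablate 26/28≈0.929.
Sweep: take in full, 10 GPU-h for value 38 — 38 left.
All 18 GPU-h of Pretrain fit (value 56) — 20 remain.
All 8 GPU-h of FtBase fit (value 23) — 12 remain.
Fill the last 12 GPU-h with part of Scale: 12/16 of it earns 12.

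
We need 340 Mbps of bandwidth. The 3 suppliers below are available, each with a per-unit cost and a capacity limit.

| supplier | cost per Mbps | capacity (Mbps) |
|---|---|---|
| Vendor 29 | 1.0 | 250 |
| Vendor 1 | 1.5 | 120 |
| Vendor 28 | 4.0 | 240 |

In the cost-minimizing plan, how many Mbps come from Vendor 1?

Cheapest first:
Vendor 29 (1.0): use full 250 → 90 Mbps to go.
Take 90 from Vendor 1 at 1.5 to finish.
Vendor 28: unused.

90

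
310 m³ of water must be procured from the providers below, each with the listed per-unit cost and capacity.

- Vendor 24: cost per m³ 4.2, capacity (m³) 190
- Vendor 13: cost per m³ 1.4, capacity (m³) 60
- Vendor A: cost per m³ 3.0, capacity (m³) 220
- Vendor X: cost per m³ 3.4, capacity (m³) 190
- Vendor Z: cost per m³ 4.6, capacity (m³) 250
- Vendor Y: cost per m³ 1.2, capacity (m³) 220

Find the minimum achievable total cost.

Cheapest first:
Take 220 from Vendor Y at 1.2 ; need 90 more.
Vendor 13 at 1.4: take all 60 m³ ; 30 still needed.
Vendor A at 3.0: take 30 of its 220 ; requirement met.
Vendor X, Vendor 24, Vendor Z: unused.
Cost = 220×1.2 + 60×1.4 + 30×3.0 = 438.

438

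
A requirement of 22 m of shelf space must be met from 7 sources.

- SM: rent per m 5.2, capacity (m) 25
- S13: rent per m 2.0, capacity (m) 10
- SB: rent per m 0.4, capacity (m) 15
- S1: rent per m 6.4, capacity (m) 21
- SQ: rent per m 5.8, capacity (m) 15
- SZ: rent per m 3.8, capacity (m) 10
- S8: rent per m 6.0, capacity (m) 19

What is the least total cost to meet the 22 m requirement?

Cheapest first:
SB at 0.4: take all 15 m → 7 still needed.
S13 (2.0): take the remaining 7 → done.
SZ, SM, SQ, S8, S1: unused.
Cost = 15×0.4 + 7×2.0 = 20.

20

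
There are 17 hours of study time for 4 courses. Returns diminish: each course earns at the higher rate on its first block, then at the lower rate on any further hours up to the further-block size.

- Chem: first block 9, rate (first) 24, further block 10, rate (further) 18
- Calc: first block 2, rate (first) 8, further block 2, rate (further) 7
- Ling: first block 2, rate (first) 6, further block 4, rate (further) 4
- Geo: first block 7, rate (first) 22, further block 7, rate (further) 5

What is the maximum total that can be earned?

388

Rank every tier by rate: Chem/T1 24 > Geo/T1 22 > Chem/T2 18 > Calc/T1 8 > Calc/T2 7 > Ling/T1 6 > Geo/T2 5 > Ling/T2 4.
Chem T1 at 24: fill all 9 ; 8 left.
Geo T1 at 22: fill all 7 ; 1 left.
Chem/T2: +1 of 10 at 18; pool empty.
Total = 24×9 + 22×7 + 18×1 = 388.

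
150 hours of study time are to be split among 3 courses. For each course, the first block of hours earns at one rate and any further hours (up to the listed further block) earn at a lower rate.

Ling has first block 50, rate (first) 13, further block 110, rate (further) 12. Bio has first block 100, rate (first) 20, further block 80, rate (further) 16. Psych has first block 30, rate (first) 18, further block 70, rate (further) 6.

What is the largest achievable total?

2860

Treat each block as its own option and order by rate: Bio/first 20 > Psych/first 18 > Bio/second 16 > Ling/first 13 > Ling/second 12 > Psych/second 6.
Fill Bio first block (100 at 20) ; 50 left.
Psych/first (18): +30 ; 20 left.
20 remain; put them into Bio second at 16.
Total = 20×100 + 18×30 + 16×20 = 2860.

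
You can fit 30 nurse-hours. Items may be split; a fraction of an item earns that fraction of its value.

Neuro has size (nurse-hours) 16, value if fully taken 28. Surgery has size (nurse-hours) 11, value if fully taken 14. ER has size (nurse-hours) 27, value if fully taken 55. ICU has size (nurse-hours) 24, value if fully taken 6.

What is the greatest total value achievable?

Sort by value density: ER 55/27≈2.04, Neuro 28/16≈1.75, Surgery 14/11≈1.27, ICU 6/24≈0.25.
All 27 nurse-hours of ER fit (value 55) ; 3 remain.
Only 3 nurse-hours remain; take 3/16 of Neuro for value 28×3/16 = 5.25.
Total value = 60.25.

60.25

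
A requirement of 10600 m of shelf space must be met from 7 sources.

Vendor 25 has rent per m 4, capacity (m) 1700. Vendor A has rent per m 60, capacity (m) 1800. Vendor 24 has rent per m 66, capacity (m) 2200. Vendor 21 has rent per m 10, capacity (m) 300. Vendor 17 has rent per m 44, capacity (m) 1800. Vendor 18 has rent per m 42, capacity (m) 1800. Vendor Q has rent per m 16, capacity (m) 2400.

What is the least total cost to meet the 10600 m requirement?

363800

Cheapest first:
Vendor 25 at 4: take all 1700 m ; 8900 still needed.
Take 300 from Vendor 21 at 10 ; need 8600 more.
Take 2400 from Vendor Q at 16 ; need 6200 more.
Vendor 18 at 42: take all 1800 m ; 4400 still needed.
Vendor 17 at 44: take all 1800 m ; 2600 still needed.
Take 1800 from Vendor A at 60 ; need 800 more.
Vendor 24 (66): take the remaining 800 ; done.
Cost = 1700×4 + 300×10 + 2400×16 + 1800×42 + 1800×44 + 1800×60 + 800×66 = 363800.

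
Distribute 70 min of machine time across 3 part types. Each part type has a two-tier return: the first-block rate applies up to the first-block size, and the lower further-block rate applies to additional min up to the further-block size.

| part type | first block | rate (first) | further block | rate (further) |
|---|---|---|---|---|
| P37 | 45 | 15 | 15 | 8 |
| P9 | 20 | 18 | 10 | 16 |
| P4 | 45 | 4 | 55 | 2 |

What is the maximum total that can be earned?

Order all 6 blocks by rate: P9/tier1 18 > P9/tier2 16 > P37/tier1 15 > P37/tier2 8 > P4/tier1 4 > P4/tier2 2.
Fill P9 tier1 block (20 at 18) — 50 left.
P9/tier2 (16): +10 — 40 left.
P37/tier1: +40 of 45 at 15; pool empty.
Total = 18×20 + 16×10 + 15×40 = 1120.

1120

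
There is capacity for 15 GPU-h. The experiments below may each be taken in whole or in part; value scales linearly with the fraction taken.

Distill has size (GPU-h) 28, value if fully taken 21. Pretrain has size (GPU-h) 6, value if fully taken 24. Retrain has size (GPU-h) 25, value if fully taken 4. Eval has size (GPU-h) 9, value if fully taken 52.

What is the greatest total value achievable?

Best value per unit of size first: Eval 52/9≈5.78, Pretrain 24/6≈4, Distill 21/28≈0.75, Retrain 4/25≈0.16.
All 9 GPU-h of Eval fit (value 52) → 6 remain.
Take all of Pretrain (6 GPU-h, value 24) → 0 GPU-h left.
Total value = 76.

76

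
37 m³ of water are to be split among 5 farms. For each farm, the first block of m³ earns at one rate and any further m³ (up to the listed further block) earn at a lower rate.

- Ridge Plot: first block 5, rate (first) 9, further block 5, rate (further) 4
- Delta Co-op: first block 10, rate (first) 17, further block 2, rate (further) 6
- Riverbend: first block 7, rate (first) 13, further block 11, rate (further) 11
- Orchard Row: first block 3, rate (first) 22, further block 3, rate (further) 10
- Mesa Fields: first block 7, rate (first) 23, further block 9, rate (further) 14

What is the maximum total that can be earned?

625

Treat each block as its own option and order by rate: Mesa Fields/tier1 23 > Orchard Row/tier1 22 > Delta Co-op/tier1 17 > Mesa Fields/tier2 14 > Riverbend/tier1 13 > Riverbend/tier2 11 > Orchard Row/tier2 10 > Ridge Plot/tier1 9 > Delta Co-op/tier2 6 > Ridge Plot/tier2 4.
Mesa Fields tier1 at 23: fill all 7 → 30 left.
Orchard Row tier1 at 22: fill all 3 → 27 left.
Fill Delta Co-op tier1 block (10 at 17) → 17 left.
Fill Mesa Fields tier2 block (9 at 14) → 8 left.
Riverbend/tier1 (13): +7 → 1 left.
Riverbend tier2 at 11: only 1 left, fill 1.
Total = 23×7 + 22×3 + 17×10 + 14×9 + 13×7 + 11×1 = 625.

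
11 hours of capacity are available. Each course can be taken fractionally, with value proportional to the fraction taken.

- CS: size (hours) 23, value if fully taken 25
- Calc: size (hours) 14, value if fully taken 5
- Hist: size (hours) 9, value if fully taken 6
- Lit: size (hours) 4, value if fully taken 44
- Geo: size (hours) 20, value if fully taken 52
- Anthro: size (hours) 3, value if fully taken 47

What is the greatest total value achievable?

101.4

Best value per unit of size first: Anthro 47/3≈15.7, Lit 44/4≈11, Geo 52/20≈2.6, CS 25/23≈1.09, Hist 6/9≈0.667, Calc 5/14≈0.357.
Anthro: take in full, 3 hours for value 47 → 8 left.
Take all of Lit (4 hours, value 44) → 4 hours left.
4 hours left: a 4/20 share of Geo gives 52×4/20 = 10.4.
Total value = 101.4.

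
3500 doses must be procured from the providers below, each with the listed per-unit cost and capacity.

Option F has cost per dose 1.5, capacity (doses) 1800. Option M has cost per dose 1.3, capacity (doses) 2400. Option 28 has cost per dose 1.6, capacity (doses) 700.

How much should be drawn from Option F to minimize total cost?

1100

Use providers in increasing cost order.
Option M at 1.3: take all 2400 doses → 1100 still needed.
Option F (1.5): take the remaining 1100 → done.
Option 28: unused.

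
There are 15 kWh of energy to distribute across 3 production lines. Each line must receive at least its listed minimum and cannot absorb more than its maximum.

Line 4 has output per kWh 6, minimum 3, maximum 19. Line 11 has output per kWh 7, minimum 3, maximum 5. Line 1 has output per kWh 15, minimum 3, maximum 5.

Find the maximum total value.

140

Meeting every minimum uses 3+3+3 = 9 kWh, leaving 6.
Rank by output per kWh: Line 1 15 > Line 11 7 > Line 4 6.
Line 1 takes 2 more to reach its cap of 5 — 4 left.
Give Line 11 2 more to hit its cap of 5 — 2 left.
Line 4 has room for 16 more but only 2 remain, so it gets 5.
Total = 6×5 + 7×5 + 15×5 = 140.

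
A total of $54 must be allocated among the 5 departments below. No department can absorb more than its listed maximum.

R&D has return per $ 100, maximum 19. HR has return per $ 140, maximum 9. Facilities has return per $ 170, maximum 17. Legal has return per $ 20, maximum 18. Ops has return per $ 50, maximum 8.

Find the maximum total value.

Highest return per $ first: Facilities 170 > HR 140 > R&D 100 > Ops 50 > Legal 20.
Give Facilities 17 to hit its cap of 17 → 37 left.
HR takes 9 to reach its cap of 9 → 28 left.
Give R&D 19 to hit its cap of 19 → 9 left.
Give Ops 8 to hit its cap of 8 → 1 left.
Only 1 left; Legal takes them to reach 1.
Total = 100×19 + 140×9 + 170×17 + 20×1 + 50×8 = 6470.

6470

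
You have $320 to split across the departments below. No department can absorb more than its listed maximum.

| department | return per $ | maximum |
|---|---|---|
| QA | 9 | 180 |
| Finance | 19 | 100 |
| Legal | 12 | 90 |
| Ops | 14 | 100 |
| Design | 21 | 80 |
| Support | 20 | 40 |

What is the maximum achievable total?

5780

Order the departments by return per $: Design 21 > Support 20 > Finance 19 > Ops 14 > Legal 12 > QA 9.
Design takes 80 to reach its cap of 80 ; 240 left.
Give Support 40 to hit its cap of 40 ; 200 left.
Finance: +100 to 100 (cap) ; 100 left.
Give Ops 100 to hit its cap of 100 ; 0 left.
Total = 19×100 + 14×100 + 21×80 + 20×40 = 5780.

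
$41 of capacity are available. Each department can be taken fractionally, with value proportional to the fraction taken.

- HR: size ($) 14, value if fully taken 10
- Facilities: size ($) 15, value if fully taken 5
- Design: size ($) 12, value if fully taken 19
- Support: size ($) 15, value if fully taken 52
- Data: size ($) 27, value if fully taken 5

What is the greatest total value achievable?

81

Sort by value density: Support 52/15≈3.47, Design 19/12≈1.58, HR 10/14≈0.714, Facilities 5/15≈0.333, Data 5/27≈0.185.
Take all of Support (15 $, value 52) — 26 $ left.
All 12 $ of Design fit (value 19) — 14 remain.
HR: take in full, 14 $ for value 10 — 0 left.
Total value = 81.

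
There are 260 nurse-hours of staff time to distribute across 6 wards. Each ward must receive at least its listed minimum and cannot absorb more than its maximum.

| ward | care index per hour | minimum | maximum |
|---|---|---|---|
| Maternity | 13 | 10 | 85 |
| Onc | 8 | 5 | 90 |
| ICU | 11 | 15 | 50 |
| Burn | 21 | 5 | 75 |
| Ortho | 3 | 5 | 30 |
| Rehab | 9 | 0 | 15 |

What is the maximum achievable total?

3620

Meeting every minimum uses 10+5+15+5+5+0 = 40 nurse-hours, leaving 220.
Order the wards by care index per hour: Burn 21 > Maternity 13 > ICU 11 > Rehab 9 > Onc 8 > Ortho 3.
Burn takes 70 more to reach its cap of 75 → 150 left.
Give Maternity 75 more to hit its cap of 85 → 75 left.
Give ICU 35 more to hit its cap of 50 → 40 left.
Rehab takes 15 more to reach its cap of 15 → 25 left.
Only 25 left; Onc takes them to reach 30.
Total = 13×85 + 8×30 + 11×50 + 21×75 + 3×5 + 9×15 = 3620.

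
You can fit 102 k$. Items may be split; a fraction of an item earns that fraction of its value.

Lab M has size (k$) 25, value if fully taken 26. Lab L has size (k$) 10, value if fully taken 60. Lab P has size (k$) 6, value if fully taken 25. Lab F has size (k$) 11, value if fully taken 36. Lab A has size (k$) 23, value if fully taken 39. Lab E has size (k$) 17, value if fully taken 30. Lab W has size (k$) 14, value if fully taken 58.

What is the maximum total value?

Rank by value-to-size ratio: Lab L 60/10≈6, Lab P 25/6≈4.17, Lab W 58/14≈4.14, Lab F 36/11≈3.27, Lab E 30/17≈1.76, Lab A 39/23≈1.7, Lab M 26/25≈1.04.
All 10 k$ of Lab L fit (value 60) — 92 remain.
Lab P: take in full, 6 k$ for value 25 — 86 left.
All 14 k$ of Lab W fit (value 58) — 72 remain.
All 11 k$ of Lab F fit (value 36) — 61 remain.
All 17 k$ of Lab E fit (value 30) — 44 remain.
Take all of Lab A (23 k$, value 39) — 21 k$ left.
Fill the last 21 k$ with part of Lab M: 21/25 of it earns 21.84.
Total value = 269.84.

269.84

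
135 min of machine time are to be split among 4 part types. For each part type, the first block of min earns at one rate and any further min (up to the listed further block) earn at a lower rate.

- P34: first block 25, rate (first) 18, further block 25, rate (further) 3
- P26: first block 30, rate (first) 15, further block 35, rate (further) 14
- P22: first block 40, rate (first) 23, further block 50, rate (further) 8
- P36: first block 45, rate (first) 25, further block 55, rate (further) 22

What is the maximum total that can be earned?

Order all 8 blocks by rate: P36/tier1 25 > P22/tier1 23 > P36/tier2 22 > P34/tier1 18 > P26/tier1 15 > P26/tier2 14 > P22/tier2 8 > P34/tier2 3.
P36/tier1 (25): +45 — 90 left.
P22/tier1 (23): +40 — 50 left.
P36 tier2 at 22: only 50 left, fill 50.
Total = 25×45 + 23×40 + 22×50 = 3145.

3145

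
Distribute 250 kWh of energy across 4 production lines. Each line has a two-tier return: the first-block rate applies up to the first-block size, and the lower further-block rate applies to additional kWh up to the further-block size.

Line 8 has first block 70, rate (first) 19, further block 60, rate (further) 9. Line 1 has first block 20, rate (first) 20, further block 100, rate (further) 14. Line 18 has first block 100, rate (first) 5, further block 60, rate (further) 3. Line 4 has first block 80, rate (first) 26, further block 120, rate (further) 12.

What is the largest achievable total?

4930

Treat each block as its own option and order by rate: Line 4/T1 26 > Line 1/T1 20 > Line 8/T1 19 > Line 1/T2 14 > Line 4/T2 12 > Line 8/T2 9 > Line 18/T1 5 > Line 18/T2 3.
Line 4 T1 at 26: fill all 80 ; 170 left.
Line 1/T1 (20): +20 ; 150 left.
Line 8/T1 (19): +70 ; 80 left.
Line 1/T2: +80 of 100 at 14; pool empty.
Total = 26×80 + 20×20 + 19×70 + 14×80 = 4930.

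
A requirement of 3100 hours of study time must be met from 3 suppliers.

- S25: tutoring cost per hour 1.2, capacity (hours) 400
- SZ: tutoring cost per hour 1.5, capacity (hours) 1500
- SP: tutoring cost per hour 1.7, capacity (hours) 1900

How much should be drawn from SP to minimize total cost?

1200

Use suppliers in increasing cost order.
S25 at 1.2: take all 400 hours — 2700 still needed.
Take 1500 from SZ at 1.5 — need 1200 more.
Take 1200 from SP at 1.7 to finish.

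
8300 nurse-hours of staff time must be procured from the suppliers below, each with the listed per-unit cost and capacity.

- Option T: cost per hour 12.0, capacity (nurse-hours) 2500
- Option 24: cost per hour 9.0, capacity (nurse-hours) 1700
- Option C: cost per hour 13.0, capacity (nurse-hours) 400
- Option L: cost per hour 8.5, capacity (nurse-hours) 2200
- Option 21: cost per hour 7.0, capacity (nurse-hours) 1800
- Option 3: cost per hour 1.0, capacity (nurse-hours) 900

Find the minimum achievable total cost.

Use suppliers in increasing cost order.
Option 3 (1.0): use full 900 — 7400 nurse-hours to go.
Take 1800 from Option 21 at 7.0 — need 5600 more.
Take 2200 from Option L at 8.5 — need 3400 more.
Option 24 (9.0): use full 1700 — 1700 nurse-hours to go.
Option T at 12.0: take 1700 of its 2500 — requirement met.
Option C: unused.
Cost = 900×1.0 + 1800×7.0 + 2200×8.5 + 1700×9.0 + 1700×12.0 = 67900.

67900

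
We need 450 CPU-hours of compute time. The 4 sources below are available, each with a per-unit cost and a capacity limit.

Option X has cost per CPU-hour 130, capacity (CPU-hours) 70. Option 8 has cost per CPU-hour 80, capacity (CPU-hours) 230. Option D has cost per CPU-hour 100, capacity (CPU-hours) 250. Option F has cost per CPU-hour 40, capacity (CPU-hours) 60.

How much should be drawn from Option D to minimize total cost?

160

Fill from the cheapest source first.
Option F at 40: take all 60 CPU-hours — 390 still needed.
Option 8 at 80: take all 230 CPU-hours — 160 still needed.
Option D (100): take the remaining 160 — done.
Option X: unused.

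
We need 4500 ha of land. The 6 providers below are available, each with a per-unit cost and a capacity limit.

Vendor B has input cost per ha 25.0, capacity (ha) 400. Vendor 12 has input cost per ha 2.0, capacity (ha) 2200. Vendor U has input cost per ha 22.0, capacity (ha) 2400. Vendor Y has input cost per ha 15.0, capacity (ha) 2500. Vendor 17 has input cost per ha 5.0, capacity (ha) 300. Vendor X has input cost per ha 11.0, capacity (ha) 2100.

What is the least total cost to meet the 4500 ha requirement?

Cheapest first:
Vendor 12 (2.0): use full 2200 — 2300 ha to go.
Take 300 from Vendor 17 at 5.0 — need 2000 more.
Vendor X (11.0): take the remaining 2000 — done.
Vendor Y, Vendor U, Vendor B: unused.
Cost = 2200×2.0 + 300×5.0 + 2000×11.0 = 27900.

27900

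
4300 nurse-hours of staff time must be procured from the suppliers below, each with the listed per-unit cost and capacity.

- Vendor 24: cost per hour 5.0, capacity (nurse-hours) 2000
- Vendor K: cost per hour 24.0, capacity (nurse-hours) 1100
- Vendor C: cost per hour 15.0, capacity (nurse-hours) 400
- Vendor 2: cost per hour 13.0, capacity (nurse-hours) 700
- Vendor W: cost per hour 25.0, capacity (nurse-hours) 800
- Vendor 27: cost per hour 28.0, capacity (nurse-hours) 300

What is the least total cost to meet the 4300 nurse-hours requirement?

54000

Use suppliers in increasing cost order.
Take 2000 from Vendor 24 at 5.0 — need 2300 more.
Take 700 from Vendor 2 at 13.0 — need 1600 more.
Take 400 from Vendor C at 15.0 — need 1200 more.
Take 1100 from Vendor K at 24.0 — need 100 more.
Vendor W (25.0): take the remaining 100 — done.
Vendor 27: unused.
Cost = 2000×5.0 + 700×13.0 + 400×15.0 + 1100×24.0 + 100×25.0 = 54000.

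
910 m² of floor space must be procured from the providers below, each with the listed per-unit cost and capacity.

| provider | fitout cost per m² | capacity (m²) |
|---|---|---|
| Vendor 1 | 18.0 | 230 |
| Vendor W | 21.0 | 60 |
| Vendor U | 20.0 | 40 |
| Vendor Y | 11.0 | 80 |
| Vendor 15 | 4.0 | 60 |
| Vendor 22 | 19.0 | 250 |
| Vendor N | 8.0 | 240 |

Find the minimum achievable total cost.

Use providers in increasing cost order.
Vendor 15 (4.0): use full 60 ; 850 m² to go.
Take 240 from Vendor N at 8.0 ; need 610 more.
Take 80 from Vendor Y at 11.0 ; need 530 more.
Take 230 from Vendor 1 at 18.0 ; need 300 more.
Vendor 22 at 19.0: take all 250 m² ; 50 still needed.
Take 40 from Vendor U at 20.0 ; need 10 more.
Take 10 from Vendor W at 21.0 to finish.
Cost = 60×4.0 + 240×8.0 + 80×11.0 + 230×18.0 + 250×19.0 + 40×20.0 + 10×21.0 = 12940.

12940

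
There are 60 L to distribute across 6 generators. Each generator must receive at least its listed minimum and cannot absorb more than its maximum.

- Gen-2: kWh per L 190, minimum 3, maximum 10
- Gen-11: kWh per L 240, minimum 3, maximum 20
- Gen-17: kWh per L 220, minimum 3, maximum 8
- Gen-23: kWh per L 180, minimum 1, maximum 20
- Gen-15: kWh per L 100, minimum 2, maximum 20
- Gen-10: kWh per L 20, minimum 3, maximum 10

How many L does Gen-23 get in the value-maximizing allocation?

Meeting every minimum uses 3+3+3+1+2+3 = 15 L, leaving 45.
Highest kWh per L first: Gen-11 240 > Gen-17 220 > Gen-2 190 > Gen-23 180 > Gen-15 100 > Gen-10 20.
Gen-11 takes 17 more to reach its cap of 20 — 28 left.
Give Gen-17 5 more to hit its cap of 8 — 23 left.
Gen-2: +7 to 10 (cap) — 16 left.
Gen-23: +16 (room for 19) → 17. Pool exhausted.

17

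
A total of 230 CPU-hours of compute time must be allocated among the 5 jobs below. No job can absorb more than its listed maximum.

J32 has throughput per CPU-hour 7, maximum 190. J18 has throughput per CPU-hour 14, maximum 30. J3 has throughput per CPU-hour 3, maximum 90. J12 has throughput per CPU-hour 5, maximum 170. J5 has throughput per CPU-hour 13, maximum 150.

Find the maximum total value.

2720

Rank by throughput per CPU-hour: J18 14 > J5 13 > J32 7 > J12 5 > J3 3.
Give J18 30 to hit its cap of 30 — 200 left.
Give J5 150 to hit its cap of 150 — 50 left.
J32 has room for 190 but only 50 remain, so it gets 50.
Total = 7×50 + 14×30 + 13×150 = 2720.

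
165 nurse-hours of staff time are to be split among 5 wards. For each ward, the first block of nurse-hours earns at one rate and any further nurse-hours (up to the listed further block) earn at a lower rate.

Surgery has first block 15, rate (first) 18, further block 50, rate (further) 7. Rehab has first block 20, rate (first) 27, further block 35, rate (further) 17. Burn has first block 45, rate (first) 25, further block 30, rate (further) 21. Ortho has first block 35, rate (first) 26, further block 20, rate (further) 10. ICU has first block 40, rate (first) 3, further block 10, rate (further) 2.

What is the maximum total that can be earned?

Order all 10 blocks by rate: Rehab/T1 27 > Ortho/T1 26 > Burn/T1 25 > Burn/T2 21 > Surgery/T1 18 > Rehab/T2 17 > Ortho/T2 10 > Surgery/T2 7 > ICU/T1 3 > ICU/T2 2.
Fill Rehab T1 block (20 at 27) ; 145 left.
Ortho T1 at 26: fill all 35 ; 110 left.
Burn T1 at 25: fill all 45 ; 65 left.
Burn/T2 (21): +30 ; 35 left.
Surgery/T1 (18): +15 ; 20 left.
Rehab T2 at 17: only 20 left, fill 20.
Total = 27×20 + 26×35 + 25×45 + 21×30 + 18×15 + 17×20 = 3815.

3815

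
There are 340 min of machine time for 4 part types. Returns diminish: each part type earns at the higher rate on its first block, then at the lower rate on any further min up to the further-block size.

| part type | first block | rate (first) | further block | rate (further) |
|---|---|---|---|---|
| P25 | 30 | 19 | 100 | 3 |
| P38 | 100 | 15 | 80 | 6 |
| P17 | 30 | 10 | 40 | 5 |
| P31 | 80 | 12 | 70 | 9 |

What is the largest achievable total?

4140

Rank every tier by rate: P25/T1 19 > P38/T1 15 > P31/T1 12 > P17/T1 10 > P31/T2 9 > P38/T2 6 > P17/T2 5 > P25/T2 3.
P25 T1 at 19: fill all 30 — 310 left.
Fill P38 T1 block (100 at 15) — 210 left.
P31 T1 at 12: fill all 80 — 130 left.
P17 T1 at 10: fill all 30 — 100 left.
Fill P31 T2 block (70 at 9) — 30 left.
P38 T2 at 6: only 30 left, fill 30.
Total = 19×30 + 15×100 + 12×80 + 10×30 + 9×70 + 6×30 = 4140.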